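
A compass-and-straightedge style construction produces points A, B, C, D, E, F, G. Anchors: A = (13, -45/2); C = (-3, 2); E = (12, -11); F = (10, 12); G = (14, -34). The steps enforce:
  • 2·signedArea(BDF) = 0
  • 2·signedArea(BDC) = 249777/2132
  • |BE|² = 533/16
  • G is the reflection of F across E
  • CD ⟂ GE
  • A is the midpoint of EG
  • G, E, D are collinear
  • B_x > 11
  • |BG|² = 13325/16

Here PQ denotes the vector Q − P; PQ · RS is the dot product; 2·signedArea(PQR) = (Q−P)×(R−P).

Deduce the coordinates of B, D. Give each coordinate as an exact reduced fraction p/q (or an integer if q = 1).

1. D_x = 5738/533  [G, E, D are collinear ∩ CD ⟂ GE]
2. D_y = 1704/533  [G, E, D are collinear ∩ CD ⟂ GE]
   → D = (5738/533, 1704/533)
3. B_x = 23/2  [2·signedArea(BDF) = 0 ∩ 2·signedArea(BDC) = 249777/2132]
4. B_y = -21/4  [2·signedArea(BDF) = 0 ∩ 2·signedArea(BDC) = 249777/2132]
   → B = (23/2, -21/4)

B = (23/2, -21/4)
D = (5738/533, 1704/533)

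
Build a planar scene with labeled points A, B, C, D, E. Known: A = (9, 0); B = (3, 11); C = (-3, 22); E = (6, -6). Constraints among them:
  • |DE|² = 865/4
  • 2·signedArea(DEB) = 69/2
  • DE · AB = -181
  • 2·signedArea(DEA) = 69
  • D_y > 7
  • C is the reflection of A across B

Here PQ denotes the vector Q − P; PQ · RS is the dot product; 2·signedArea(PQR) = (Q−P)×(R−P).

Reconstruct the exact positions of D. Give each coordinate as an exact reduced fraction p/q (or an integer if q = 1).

D = (3/2, 8)

1. D_x = 3/2  [2·signedArea(DEB) = 69/2 ∩ DE · AB = -181]
2. D_y = 8  [2·signedArea(DEB) = 69/2 ∩ DE · AB = -181]
   → D = (3/2, 8)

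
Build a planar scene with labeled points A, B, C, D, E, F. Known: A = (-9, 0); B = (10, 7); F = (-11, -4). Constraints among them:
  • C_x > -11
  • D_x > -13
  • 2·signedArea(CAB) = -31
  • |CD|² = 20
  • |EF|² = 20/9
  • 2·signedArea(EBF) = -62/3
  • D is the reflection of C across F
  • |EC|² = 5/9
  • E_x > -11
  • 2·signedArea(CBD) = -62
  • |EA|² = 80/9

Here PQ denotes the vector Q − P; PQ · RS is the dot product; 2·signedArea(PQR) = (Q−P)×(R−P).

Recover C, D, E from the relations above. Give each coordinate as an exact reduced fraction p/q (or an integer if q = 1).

C = (-10, -2)
D = (-12, -6)
E = (-31/3, -8/3)

1. E_x = -31/3  [line 11·x + -21·y + 173/3 = 0 ∩ |EF|² = 20/9]
2. E_y = -8/3  [line 11·x + -21·y + 173/3 = 0 ∩ |EF|² = 20/9]
   → E = (-31/3, -8/3)
3. C_x = -10  [line -7·x + 19·y + -32 = 0 ∩ |EC|² = 5/9]
4. C_y = -2  [line -7·x + 19·y + -32 = 0 ∩ |EC|² = 5/9]
   → C = (-10, -2)
5. D_x = -12  [D is the reflection of C across F]
6. D_y = -6  [D is the reflection of C across F]
   → D = (-12, -6)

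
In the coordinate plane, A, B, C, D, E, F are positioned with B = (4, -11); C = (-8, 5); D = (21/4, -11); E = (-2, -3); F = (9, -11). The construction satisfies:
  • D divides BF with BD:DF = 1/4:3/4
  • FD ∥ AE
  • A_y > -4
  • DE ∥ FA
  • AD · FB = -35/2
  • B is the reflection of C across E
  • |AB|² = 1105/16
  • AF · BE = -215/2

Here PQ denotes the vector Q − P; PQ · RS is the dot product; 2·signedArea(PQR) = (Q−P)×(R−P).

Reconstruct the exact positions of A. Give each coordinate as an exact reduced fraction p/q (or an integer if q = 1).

A = (7/4, -3)

1. A_x = 7/4  [FD ∥ AE ∩ DE ∥ FA]
2. A_y = -3  [FD ∥ AE ∩ DE ∥ FA]
   → A = (7/4, -3)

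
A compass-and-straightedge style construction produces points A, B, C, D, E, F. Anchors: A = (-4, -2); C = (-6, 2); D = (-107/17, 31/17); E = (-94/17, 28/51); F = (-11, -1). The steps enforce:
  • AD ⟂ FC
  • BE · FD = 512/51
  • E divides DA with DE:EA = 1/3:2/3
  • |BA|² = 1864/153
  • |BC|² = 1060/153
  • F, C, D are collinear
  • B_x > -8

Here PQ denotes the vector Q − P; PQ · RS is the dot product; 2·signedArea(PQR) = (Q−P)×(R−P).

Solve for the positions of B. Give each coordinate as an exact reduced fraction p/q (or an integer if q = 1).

B = (-362/51, -20/51)

1. B_x = -362/51  [line -80/17·x + -48/17·y + -1760/51 = 0 ∩ |BC|² = 1060/153]
2. B_y = -20/51  [line -80/17·x + -48/17·y + -1760/51 = 0 ∩ |BC|² = 1060/153]
   → B = (-362/51, -20/51)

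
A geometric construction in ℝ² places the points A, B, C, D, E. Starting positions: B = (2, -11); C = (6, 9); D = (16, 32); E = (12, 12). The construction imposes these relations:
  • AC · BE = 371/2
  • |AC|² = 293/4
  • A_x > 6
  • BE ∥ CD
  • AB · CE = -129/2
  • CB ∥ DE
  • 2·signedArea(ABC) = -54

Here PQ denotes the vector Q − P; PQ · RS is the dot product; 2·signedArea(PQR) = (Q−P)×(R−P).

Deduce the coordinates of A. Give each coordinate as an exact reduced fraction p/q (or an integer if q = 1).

A = (7, 1/2)

1. A_x = 7  [AC · BE = 371/2 ∩ 2·signedArea(ABC) = -54]
2. A_y = 1/2  [AC · BE = 371/2 ∩ 2·signedArea(ABC) = -54]
   → A = (7, 1/2)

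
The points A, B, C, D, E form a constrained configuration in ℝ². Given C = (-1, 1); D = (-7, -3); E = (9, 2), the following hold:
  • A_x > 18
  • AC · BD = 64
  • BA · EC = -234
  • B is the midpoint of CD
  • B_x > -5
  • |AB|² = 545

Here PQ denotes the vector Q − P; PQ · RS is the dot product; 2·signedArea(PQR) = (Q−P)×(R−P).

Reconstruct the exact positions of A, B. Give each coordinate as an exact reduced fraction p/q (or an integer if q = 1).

A = (19, 3)
B = (-4, -1)

1. B_x = -4  [B is the midpoint of CD]
2. B_y = -1  [B is the midpoint of CD]
   → B = (-4, -1)
3. A_x = 19  [AC · BD = 64 ∩ BA · EC = -234]
4. A_y = 3  [AC · BD = 64 ∩ BA · EC = -234]
   → A = (19, 3)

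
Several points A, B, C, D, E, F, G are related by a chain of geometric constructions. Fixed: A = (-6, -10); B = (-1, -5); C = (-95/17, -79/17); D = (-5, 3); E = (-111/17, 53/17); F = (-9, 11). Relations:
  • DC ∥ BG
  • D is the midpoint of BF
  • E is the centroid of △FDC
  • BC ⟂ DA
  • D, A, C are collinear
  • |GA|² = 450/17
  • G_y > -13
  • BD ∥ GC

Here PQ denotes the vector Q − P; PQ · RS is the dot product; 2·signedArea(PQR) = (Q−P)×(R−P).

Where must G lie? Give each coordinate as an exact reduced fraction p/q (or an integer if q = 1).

G = (-27/17, -215/17)

1. G_x = -27/17  [BD ∥ GC ∩ DC ∥ BG]
2. G_y = -215/17  [BD ∥ GC ∩ DC ∥ BG]
   → G = (-27/17, -215/17)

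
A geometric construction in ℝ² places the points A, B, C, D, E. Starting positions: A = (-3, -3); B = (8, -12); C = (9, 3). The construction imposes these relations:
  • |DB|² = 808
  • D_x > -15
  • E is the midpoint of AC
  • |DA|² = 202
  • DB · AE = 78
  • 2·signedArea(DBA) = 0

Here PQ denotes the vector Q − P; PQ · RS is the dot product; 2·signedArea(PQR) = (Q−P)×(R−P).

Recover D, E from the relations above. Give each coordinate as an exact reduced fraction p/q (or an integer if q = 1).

1. E_x = 3  [E is the midpoint of AC]
2. E_y = 0  [E is the midpoint of AC]
   → E = (3, 0)
3. D_x = -14  [2·signedArea(DBA) = 0 ∩ DB · AE = 78]
4. D_y = 6  [2·signedArea(DBA) = 0 ∩ DB · AE = 78]
   → D = (-14, 6)

D = (-14, 6)
E = (3, 0)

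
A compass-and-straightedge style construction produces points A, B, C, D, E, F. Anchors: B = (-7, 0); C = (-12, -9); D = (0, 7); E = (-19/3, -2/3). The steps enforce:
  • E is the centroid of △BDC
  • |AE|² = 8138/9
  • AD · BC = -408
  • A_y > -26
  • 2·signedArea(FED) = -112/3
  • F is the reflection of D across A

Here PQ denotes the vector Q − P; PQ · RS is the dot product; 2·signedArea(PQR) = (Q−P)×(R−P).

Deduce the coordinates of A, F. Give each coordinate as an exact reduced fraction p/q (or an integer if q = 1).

1. A_x = -24  [line 5·x + 9·y + 345 = 0 ∩ |AE|² = 8138/9]
2. A_y = -25  [line 5·x + 9·y + 345 = 0 ∩ |AE|² = 8138/9]
   → A = (-24, -25)
3. F_x = -48  [F is the reflection of D across A]
4. F_y = -57  [F is the reflection of D across A]
   → F = (-48, -57)

A = (-24, -25)
F = (-48, -57)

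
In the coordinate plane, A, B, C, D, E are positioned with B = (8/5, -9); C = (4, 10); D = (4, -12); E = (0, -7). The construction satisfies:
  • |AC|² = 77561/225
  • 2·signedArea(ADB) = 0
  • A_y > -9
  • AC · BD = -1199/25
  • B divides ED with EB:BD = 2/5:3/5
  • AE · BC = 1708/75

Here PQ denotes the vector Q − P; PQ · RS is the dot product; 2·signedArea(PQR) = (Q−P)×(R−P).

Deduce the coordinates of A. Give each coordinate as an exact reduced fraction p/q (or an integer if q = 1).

A = (16/15, -25/3)

1. A_x = 16/15  [2·signedArea(ADB) = 0 ∩ AC · BD = -1199/25]
2. A_y = -25/3  [2·signedArea(ADB) = 0 ∩ AC · BD = -1199/25]
   → A = (16/15, -25/3)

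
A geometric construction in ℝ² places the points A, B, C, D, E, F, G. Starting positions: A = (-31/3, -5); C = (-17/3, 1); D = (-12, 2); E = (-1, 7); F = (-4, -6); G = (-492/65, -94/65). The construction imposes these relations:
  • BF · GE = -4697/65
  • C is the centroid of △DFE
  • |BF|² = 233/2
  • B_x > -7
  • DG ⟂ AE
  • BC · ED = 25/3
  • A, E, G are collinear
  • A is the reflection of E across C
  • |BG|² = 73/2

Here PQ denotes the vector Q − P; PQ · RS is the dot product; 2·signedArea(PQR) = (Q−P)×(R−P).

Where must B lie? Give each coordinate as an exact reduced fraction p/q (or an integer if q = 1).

1. B_x = -13/2  [BF · GE = -4697/65 ∩ BC · ED = 25/3]
2. B_y = 9/2  [BF · GE = -4697/65 ∩ BC · ED = 25/3]
   → B = (-13/2, 9/2)

B = (-13/2, 9/2)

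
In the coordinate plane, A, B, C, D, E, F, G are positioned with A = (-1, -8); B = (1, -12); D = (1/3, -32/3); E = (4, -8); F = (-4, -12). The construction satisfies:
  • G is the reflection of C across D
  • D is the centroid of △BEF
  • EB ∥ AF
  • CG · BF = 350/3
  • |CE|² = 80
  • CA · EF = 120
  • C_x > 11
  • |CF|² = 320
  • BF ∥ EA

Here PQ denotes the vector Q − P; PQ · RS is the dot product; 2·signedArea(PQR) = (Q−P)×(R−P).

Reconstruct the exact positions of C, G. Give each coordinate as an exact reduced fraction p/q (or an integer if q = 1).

1. C_x = 12  [line 8·x + 4·y + -80 = 0 ∩ |CF|² = 320]
2. C_y = -4  [line 8·x + 4·y + -80 = 0 ∩ |CF|² = 320]
   → C = (12, -4)
3. G_x = -34/3  [CG · BF = 350/3 ∩ G is the reflection of C across D]
4. G_y = -52/3  [CG · BF = 350/3 ∩ G is the reflection of C across D]
   → G = (-34/3, -52/3)

C = (12, -4)
G = (-34/3, -52/3)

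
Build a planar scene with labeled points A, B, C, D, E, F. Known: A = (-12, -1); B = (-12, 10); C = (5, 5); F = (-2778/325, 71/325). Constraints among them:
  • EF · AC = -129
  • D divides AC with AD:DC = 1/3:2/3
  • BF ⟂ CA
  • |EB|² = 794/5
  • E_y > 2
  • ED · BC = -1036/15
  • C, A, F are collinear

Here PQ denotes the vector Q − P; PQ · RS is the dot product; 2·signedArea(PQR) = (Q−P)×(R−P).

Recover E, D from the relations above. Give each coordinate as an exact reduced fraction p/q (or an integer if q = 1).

D = (-19/3, 1)
E = (-9/5, 13/5)

1. D_x = -19/3  [D divides AC with AD:DC = 1/3:2/3]
2. D_y = 1  [D divides AC with AD:DC = 1/3:2/3]
   → D = (-19/3, 1)
3. E_x = -9/5  [EF · AC = -129 ∩ ED · BC = -1036/15]
4. E_y = 13/5  [EF · AC = -129 ∩ ED · BC = -1036/15]
   → E = (-9/5, 13/5)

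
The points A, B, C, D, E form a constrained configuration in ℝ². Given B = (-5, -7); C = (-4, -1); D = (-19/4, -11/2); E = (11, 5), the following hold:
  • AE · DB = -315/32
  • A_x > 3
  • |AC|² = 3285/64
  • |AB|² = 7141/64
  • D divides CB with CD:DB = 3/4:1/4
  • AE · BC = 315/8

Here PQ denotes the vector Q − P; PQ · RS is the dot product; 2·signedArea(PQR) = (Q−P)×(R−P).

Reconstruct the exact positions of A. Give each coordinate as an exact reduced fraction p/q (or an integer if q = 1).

1. A_x = 25/8  [line -1·x + -6·y + 13/8 = 0 ∩ |AC|² = 3285/64]
2. A_y = -1/4  [line -1·x + -6·y + 13/8 = 0 ∩ |AC|² = 3285/64]
   → A = (25/8, -1/4)

A = (25/8, -1/4)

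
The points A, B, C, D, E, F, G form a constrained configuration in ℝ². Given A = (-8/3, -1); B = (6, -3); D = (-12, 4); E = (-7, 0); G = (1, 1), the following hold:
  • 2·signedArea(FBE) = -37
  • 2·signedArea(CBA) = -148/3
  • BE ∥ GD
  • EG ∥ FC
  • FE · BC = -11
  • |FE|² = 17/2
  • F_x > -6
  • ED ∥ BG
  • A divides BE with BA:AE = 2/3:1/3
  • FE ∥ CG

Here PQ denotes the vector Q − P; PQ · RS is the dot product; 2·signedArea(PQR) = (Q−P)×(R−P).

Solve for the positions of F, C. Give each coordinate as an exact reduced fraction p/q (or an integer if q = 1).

1. F_x = -11/2  [line -3·x + -13·y + 16 = 0 ∩ |FE|² = 17/2]
2. F_y = 5/2  [line -3·x + -13·y + 16 = 0 ∩ |FE|² = 17/2]
   → F = (-11/2, 5/2)
3. C_x = 5/2  [FE ∥ CG ∩ EG ∥ FC]
4. C_y = 7/2  [FE ∥ CG ∩ EG ∥ FC]
   → C = (5/2, 7/2)

C = (5/2, 7/2)
F = (-11/2, 5/2)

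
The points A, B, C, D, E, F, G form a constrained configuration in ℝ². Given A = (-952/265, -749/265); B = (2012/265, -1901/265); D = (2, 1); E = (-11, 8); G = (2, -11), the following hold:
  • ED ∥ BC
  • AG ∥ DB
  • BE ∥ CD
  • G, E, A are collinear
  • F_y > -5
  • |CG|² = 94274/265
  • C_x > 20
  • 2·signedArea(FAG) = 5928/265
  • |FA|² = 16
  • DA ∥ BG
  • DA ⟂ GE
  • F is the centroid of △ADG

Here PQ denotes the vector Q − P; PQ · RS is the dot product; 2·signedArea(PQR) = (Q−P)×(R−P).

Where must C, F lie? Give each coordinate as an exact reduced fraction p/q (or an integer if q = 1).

C = (5457/265, -3756/265)
F = (36/265, -1133/265)

1. C_x = 5457/265  [BE ∥ CD ∩ ED ∥ BC]
2. C_y = -3756/265  [BE ∥ CD ∩ ED ∥ BC]
   → C = (5457/265, -3756/265)
3. F_x = 36/265  [F is the centroid of △ADG]
4. F_y = -1133/265  [F is the centroid of △ADG]
   → F = (36/265, -1133/265)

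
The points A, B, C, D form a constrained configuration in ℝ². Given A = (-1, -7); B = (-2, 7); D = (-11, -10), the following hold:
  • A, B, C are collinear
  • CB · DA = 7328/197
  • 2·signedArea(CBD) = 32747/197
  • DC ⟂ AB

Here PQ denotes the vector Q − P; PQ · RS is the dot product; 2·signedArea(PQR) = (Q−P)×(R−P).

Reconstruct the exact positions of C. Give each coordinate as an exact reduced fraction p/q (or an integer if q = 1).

C = (-165/197, -1827/197)

1. C_x = -165/197  [A, B, C are collinear ∩ DC ⟂ AB]
2. C_y = -1827/197  [A, B, C are collinear ∩ DC ⟂ AB]
   → C = (-165/197, -1827/197)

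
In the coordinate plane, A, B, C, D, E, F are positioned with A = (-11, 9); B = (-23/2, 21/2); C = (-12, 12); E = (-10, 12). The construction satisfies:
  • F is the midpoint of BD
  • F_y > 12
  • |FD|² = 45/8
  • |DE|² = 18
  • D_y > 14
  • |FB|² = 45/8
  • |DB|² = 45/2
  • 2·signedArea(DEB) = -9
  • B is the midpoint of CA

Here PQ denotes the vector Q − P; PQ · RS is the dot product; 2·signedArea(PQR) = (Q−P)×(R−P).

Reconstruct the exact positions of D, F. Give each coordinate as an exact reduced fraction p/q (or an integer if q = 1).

D = (-13, 15)
F = (-49/4, 51/4)

1. D_x = -13  [line 3/2·x + -3/2·y + 42 = 0 ∩ |DE|² = 18]
2. D_y = 15  [line 3/2·x + -3/2·y + 42 = 0 ∩ |DE|² = 18]
   → D = (-13, 15)
3. F_x = -49/4  [F is the midpoint of BD]
4. F_y = 51/4  [F is the midpoint of BD]
   → F = (-49/4, 51/4)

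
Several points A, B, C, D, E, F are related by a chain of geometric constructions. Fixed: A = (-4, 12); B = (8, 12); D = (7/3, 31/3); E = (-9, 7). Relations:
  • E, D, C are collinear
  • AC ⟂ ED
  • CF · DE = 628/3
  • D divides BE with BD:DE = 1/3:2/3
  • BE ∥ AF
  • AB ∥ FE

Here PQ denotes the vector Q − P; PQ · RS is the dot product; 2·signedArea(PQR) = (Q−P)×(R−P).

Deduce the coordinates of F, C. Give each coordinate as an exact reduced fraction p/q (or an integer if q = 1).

C = (-478/157, 1374/157)
F = (-21, 7)

1. F_x = -21  [AB ∥ FE ∩ BE ∥ AF]
2. F_y = 7  [AB ∥ FE ∩ BE ∥ AF]
   → F = (-21, 7)
3. C_x = -478/157  [E, D, C are collinear ∩ AC ⟂ ED]
4. C_y = 1374/157  [E, D, C are collinear ∩ AC ⟂ ED]
   → C = (-478/157, 1374/157)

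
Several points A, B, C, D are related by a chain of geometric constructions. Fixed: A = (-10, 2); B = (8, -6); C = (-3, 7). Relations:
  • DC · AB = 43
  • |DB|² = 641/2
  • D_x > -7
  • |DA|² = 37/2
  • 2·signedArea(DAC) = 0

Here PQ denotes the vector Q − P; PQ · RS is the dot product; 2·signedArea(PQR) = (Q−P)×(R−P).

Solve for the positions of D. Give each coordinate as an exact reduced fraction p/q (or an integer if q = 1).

1. D_x = -13/2  [2·signedArea(DAC) = 0 ∩ DC · AB = 43]
2. D_y = 9/2  [2·signedArea(DAC) = 0 ∩ DC · AB = 43]
   → D = (-13/2, 9/2)

D = (-13/2, 9/2)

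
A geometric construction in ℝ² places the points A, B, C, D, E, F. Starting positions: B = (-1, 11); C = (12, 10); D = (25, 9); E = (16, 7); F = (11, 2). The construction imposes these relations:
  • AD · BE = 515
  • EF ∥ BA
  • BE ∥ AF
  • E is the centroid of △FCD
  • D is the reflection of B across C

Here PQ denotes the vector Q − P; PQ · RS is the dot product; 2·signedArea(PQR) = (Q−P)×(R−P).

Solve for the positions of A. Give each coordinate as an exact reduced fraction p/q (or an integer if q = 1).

A = (-6, 6)

1. A_x = -6  [BE ∥ AF ∩ EF ∥ BA]
2. A_y = 6  [BE ∥ AF ∩ EF ∥ BA]
   → A = (-6, 6)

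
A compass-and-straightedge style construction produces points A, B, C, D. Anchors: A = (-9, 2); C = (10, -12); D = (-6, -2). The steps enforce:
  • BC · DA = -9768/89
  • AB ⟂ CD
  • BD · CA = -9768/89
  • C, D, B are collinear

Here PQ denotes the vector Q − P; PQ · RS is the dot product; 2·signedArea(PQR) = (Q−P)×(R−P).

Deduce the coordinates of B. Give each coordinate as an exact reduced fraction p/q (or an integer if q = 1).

1. B_x = -886/89  [C, D, B are collinear ∩ AB ⟂ CD]
2. B_y = 42/89  [C, D, B are collinear ∩ AB ⟂ CD]
   → B = (-886/89, 42/89)

B = (-886/89, 42/89)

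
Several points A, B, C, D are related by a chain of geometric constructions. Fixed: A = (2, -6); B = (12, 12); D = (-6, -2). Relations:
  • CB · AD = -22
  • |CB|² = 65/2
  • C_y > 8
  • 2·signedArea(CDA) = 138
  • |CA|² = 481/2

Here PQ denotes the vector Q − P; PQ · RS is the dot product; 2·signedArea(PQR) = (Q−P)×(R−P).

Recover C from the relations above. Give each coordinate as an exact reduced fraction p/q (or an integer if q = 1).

1. C_x = 15/2  [CB · AD = -22 ∩ 2·signedArea(CDA) = 138]
2. C_y = 17/2  [CB · AD = -22 ∩ 2·signedArea(CDA) = 138]
   → C = (15/2, 17/2)

C = (15/2, 17/2)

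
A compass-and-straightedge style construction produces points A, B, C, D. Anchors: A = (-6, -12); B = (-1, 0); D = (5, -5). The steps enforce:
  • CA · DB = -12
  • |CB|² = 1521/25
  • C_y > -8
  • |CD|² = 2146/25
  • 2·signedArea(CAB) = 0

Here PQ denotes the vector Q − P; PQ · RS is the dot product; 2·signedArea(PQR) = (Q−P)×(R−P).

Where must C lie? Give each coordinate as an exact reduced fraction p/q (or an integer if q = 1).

1. C_x = -4  [2·signedArea(CAB) = 0 ∩ CA · DB = -12]
2. C_y = -36/5  [2·signedArea(CAB) = 0 ∩ CA · DB = -12]
   → C = (-4, -36/5)

C = (-4, -36/5)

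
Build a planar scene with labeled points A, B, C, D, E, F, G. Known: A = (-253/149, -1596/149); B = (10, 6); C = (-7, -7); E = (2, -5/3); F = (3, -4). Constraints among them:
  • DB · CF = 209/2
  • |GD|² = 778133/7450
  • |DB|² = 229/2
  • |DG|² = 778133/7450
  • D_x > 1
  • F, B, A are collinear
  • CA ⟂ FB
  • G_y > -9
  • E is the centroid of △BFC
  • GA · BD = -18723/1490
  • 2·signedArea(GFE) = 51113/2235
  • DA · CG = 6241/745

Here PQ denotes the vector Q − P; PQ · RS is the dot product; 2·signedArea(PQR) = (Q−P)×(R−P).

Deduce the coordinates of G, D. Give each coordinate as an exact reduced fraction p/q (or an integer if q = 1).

1. D_x = 3/2  [line -10·x + -3·y + 27/2 = 0 ∩ |DB|² = 229/2]
2. D_y = -1/2  [line -10·x + -3·y + 27/2 = 0 ∩ |DB|² = 229/2]
   → D = (3/2, -1/2)
3. G_x = -727/149  [2·signedArea(GFE) = 51113/2235 ∩ DA · CG = 6241/745]
4. G_y = -6321/745  [2·signedArea(GFE) = 51113/2235 ∩ DA · CG = 6241/745]
   → G = (-727/149, -6321/745)

D = (3/2, -1/2)
G = (-727/149, -6321/745)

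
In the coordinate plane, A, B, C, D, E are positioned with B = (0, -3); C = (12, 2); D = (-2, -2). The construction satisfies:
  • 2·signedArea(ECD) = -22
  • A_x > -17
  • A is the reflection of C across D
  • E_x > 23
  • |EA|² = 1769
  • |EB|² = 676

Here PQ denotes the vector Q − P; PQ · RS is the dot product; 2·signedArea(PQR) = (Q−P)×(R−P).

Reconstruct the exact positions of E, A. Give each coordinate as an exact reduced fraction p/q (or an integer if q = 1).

A = (-16, -6)
E = (24, 7)

1. E_x = 24  [line 4·x + -14·y + 2 = 0 ∩ |EB|² = 676]
2. E_y = 7  [line 4·x + -14·y + 2 = 0 ∩ |EB|² = 676]
   → E = (24, 7)
3. A_x = -16  [A is the reflection of C across D]
4. A_y = -6  [A is the reflection of C across D]
   → A = (-16, -6)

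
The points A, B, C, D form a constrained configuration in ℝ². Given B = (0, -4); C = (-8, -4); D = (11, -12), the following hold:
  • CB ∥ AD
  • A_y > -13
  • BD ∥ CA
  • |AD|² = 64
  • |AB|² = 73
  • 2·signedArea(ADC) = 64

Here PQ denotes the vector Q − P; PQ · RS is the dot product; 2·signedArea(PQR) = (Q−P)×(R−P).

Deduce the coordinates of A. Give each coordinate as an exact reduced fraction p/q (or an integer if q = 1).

A = (3, -12)

1. A_x = 3  [CB ∥ AD ∩ BD ∥ CA]
2. A_y = -12  [CB ∥ AD ∩ BD ∥ CA]
   → A = (3, -12)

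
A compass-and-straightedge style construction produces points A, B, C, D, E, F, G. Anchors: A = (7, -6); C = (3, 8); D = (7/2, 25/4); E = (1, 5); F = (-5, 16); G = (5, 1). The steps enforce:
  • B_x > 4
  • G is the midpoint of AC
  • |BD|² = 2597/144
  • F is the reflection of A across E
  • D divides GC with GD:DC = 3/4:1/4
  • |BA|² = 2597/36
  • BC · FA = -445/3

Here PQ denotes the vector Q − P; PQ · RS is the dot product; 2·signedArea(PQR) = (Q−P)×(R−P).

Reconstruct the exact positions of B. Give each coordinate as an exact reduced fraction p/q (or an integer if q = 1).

1. B_x = 14/3  [line -12·x + 22·y + 25/3 = 0 ∩ |BA|² = 2597/36]
2. B_y = 13/6  [line -12·x + 22·y + 25/3 = 0 ∩ |BA|² = 2597/36]
   → B = (14/3, 13/6)

B = (14/3, 13/6)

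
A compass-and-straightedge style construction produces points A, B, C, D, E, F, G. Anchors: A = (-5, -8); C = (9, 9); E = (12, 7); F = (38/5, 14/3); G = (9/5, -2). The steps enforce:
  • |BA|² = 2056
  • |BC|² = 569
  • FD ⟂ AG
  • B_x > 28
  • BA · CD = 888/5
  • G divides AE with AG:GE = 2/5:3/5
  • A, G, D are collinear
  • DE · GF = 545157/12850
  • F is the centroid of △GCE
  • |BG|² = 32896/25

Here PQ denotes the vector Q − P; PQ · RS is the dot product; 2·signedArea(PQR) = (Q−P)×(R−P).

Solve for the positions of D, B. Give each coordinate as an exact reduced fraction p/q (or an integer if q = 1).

1. D_x = 21507/2570  [A, G, D are collinear ∩ FD ⟂ AG]
2. D_y = 1951/514  [A, G, D are collinear ∩ FD ⟂ AG]
   → D = (21507/2570, 1951/514)
3. B_x = 29  [line 1623/2570·x + 2675/514·y + -341317/2570 = 0 ∩ |BC|² = 569]
4. B_y = 22  [line 1623/2570·x + 2675/514·y + -341317/2570 = 0 ∩ |BC|² = 569]
   → B = (29, 22)

B = (29, 22)
D = (21507/2570, 1951/514)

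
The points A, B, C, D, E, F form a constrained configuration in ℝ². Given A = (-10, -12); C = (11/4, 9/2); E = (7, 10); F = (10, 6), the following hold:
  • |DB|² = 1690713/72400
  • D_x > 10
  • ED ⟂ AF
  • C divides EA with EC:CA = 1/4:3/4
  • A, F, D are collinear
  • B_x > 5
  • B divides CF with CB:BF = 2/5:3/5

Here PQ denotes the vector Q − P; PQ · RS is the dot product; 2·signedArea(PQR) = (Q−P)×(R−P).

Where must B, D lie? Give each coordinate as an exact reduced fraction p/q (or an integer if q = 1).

B = (113/20, 51/10)
D = (1870/181, 1140/181)

1. B_x = 113/20  [B divides CF with CB:BF = 2/5:3/5]
2. B_y = 51/10  [B divides CF with CB:BF = 2/5:3/5]
   → B = (113/20, 51/10)
3. D_x = 1870/181  [A, F, D are collinear ∩ ED ⟂ AF]
4. D_y = 1140/181  [A, F, D are collinear ∩ ED ⟂ AF]
   → D = (1870/181, 1140/181)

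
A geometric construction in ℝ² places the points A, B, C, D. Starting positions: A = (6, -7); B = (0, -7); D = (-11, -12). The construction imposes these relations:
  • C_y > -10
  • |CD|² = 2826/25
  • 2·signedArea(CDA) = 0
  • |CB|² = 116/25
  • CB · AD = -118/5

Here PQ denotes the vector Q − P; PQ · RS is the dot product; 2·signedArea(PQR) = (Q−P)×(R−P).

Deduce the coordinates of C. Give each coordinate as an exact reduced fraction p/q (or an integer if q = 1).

1. C_x = -4/5  [2·signedArea(CDA) = 0 ∩ CB · AD = -118/5]
2. C_y = -9  [2·signedArea(CDA) = 0 ∩ CB · AD = -118/5]
   → C = (-4/5, -9)

C = (-4/5, -9)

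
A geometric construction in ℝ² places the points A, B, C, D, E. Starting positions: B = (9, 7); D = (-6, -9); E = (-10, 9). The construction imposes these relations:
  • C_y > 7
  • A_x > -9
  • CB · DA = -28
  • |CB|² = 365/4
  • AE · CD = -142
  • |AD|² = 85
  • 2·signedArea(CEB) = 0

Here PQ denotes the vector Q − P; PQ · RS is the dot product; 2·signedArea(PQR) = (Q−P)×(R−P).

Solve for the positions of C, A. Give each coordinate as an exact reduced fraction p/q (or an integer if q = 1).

1. C_x = -1/2  [line 2·x + 19·y + -151 = 0 ∩ |CB|² = 365/4]
2. C_y = 8  [line 2·x + 19·y + -151 = 0 ∩ |CB|² = 365/4]
   → C = (-1/2, 8)
3. A_x = -8  [AE · CD = -142 ∩ CB · DA = -28]
4. A_y = 0  [AE · CD = -142 ∩ CB · DA = -28]
   → A = (-8, 0)

A = (-8, 0)
C = (-1/2, 8)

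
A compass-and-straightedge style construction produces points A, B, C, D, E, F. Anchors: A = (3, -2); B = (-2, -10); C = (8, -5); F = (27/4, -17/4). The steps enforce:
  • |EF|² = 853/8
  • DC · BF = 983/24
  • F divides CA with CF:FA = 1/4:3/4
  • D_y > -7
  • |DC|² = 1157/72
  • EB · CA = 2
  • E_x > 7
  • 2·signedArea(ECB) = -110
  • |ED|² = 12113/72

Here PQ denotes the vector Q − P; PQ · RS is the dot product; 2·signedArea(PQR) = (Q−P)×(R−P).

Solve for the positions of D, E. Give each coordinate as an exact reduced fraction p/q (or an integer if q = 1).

1. D_x = 17/4  [line -35/4·x + -23/4·y + 7/24 = 0 ∩ |DC|² = 1157/72]
2. D_y = -77/12  [line -35/4·x + -23/4·y + 7/24 = 0 ∩ |DC|² = 1157/72]
   → D = (17/4, -77/12)
3. E_x = 8  [EB · CA = 2 ∩ 2·signedArea(ECB) = -110]
4. E_y = 6  [EB · CA = 2 ∩ 2·signedArea(ECB) = -110]
   → E = (8, 6)

D = (17/4, -77/12)
E = (8, 6)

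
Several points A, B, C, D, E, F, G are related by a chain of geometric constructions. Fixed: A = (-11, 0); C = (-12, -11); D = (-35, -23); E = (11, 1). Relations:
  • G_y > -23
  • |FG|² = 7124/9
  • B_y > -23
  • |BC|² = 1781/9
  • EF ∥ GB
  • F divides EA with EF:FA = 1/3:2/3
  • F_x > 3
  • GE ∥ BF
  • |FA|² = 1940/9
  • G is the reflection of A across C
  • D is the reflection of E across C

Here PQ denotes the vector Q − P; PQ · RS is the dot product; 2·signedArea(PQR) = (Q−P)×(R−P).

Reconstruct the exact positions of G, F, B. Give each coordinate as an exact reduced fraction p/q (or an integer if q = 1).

B = (-61/3, -67/3)
F = (11/3, 2/3)
G = (-13, -22)

1. G_x = -13  [G is the reflection of A across C]
2. G_y = -22  [G is the reflection of A across C]
   → G = (-13, -22)
3. F_x = 11/3  [F divides EA with EF:FA = 1/3:2/3]
4. F_y = 2/3  [F divides EA with EF:FA = 1/3:2/3]
   → F = (11/3, 2/3)
5. B_x = -61/3  [GE ∥ BF ∩ EF ∥ GB]
6. B_y = -67/3  [GE ∥ BF ∩ EF ∥ GB]
   → B = (-61/3, -67/3)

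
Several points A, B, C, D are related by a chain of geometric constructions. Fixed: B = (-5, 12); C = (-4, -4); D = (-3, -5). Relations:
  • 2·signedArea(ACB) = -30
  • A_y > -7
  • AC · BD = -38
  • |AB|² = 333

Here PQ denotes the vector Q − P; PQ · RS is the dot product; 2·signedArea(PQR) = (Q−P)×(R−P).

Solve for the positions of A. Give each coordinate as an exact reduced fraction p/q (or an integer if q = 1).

A = (-2, -6)

1. A_x = -2  [2·signedArea(ACB) = -30 ∩ AC · BD = -38]
2. A_y = -6  [2·signedArea(ACB) = -30 ∩ AC · BD = -38]
   → A = (-2, -6)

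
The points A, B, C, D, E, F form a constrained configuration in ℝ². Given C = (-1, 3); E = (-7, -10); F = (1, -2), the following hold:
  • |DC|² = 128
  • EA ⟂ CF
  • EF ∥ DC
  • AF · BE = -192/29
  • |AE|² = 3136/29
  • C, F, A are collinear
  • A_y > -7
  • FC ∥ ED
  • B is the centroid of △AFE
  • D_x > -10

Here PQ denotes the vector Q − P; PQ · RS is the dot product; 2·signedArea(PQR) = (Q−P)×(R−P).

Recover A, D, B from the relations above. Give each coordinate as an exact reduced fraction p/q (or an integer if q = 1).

1. A_x = 77/29  [C, F, A are collinear ∩ EA ⟂ CF]
2. A_y = -178/29  [C, F, A are collinear ∩ EA ⟂ CF]
   → A = (77/29, -178/29)
3. D_x = -9  [EF ∥ DC ∩ FC ∥ ED]
4. D_y = -5  [EF ∥ DC ∩ FC ∥ ED]
   → D = (-9, -5)
5. B_x = -97/87  [B is the centroid of △AFE]
6. B_y = -526/87  [B is the centroid of △AFE]
   → B = (-97/87, -526/87)

A = (77/29, -178/29)
B = (-97/87, -526/87)
D = (-9, -5)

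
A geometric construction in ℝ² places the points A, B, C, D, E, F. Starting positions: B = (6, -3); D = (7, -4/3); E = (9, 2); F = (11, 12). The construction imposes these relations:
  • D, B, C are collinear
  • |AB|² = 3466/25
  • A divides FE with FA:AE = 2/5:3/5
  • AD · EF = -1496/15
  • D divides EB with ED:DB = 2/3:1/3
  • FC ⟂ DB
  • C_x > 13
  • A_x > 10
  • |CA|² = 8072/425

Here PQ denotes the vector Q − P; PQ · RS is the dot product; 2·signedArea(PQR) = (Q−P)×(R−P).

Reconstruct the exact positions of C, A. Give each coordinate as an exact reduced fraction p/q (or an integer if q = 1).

A = (51/5, 8)
C = (237/17, 174/17)

1. C_x = 237/17  [D, B, C are collinear ∩ FC ⟂ DB]
2. C_y = 174/17  [D, B, C are collinear ∩ FC ⟂ DB]
   → C = (237/17, 174/17)
3. A_x = 51/5  [A divides FE with FA:AE = 2/5:3/5]
4. A_y = 8  [A divides FE with FA:AE = 2/5:3/5]
   → A = (51/5, 8)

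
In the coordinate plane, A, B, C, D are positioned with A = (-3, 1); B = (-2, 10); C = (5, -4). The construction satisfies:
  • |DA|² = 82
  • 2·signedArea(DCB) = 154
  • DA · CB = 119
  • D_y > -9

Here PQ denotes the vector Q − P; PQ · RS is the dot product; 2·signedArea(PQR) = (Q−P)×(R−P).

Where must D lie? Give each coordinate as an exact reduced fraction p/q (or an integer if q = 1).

D = (-4, -8)

1. D_x = -4  [DA · CB = 119 ∩ 2·signedArea(DCB) = 154]
2. D_y = -8  [DA · CB = 119 ∩ 2·signedArea(DCB) = 154]
   → D = (-4, -8)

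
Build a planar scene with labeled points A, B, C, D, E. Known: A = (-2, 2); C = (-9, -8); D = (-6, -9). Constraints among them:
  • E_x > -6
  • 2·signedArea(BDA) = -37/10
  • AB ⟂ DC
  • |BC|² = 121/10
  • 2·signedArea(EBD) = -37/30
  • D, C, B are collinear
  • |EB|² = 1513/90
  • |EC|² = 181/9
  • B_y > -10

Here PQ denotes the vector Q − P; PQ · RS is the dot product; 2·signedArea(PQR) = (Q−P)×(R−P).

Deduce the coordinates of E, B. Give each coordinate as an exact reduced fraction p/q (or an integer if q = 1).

B = (-57/10, -91/10)
E = (-17/3, -5)

1. B_x = -57/10  [D, C, B are collinear ∩ AB ⟂ DC]
2. B_y = -91/10  [D, C, B are collinear ∩ AB ⟂ DC]
   → B = (-57/10, -91/10)
3. E_x = -17/3  [line -1/10·x + -3/10·y + -31/15 = 0 ∩ |EC|² = 181/9]
4. E_y = -5  [line -1/10·x + -3/10·y + -31/15 = 0 ∩ |EC|² = 181/9]
   → E = (-17/3, -5)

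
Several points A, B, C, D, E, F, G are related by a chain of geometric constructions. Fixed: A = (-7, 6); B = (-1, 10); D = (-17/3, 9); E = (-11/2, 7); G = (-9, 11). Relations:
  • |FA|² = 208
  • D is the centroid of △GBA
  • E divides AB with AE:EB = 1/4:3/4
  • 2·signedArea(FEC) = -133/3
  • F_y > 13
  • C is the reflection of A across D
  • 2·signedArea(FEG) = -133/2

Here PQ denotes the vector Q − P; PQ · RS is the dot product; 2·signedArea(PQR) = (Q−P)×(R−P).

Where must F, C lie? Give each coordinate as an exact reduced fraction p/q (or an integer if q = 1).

1. C_x = -13/3  [C is the reflection of A across D]
2. C_y = 12  [C is the reflection of A across D]
   → C = (-13/3, 12)
3. F_x = 5  [2·signedArea(FEG) = -133/2 ∩ 2·signedArea(FEC) = -133/3]
4. F_y = 14  [2·signedArea(FEG) = -133/2 ∩ 2·signedArea(FEC) = -133/3]
   → F = (5, 14)

C = (-13/3, 12)
F = (5, 14)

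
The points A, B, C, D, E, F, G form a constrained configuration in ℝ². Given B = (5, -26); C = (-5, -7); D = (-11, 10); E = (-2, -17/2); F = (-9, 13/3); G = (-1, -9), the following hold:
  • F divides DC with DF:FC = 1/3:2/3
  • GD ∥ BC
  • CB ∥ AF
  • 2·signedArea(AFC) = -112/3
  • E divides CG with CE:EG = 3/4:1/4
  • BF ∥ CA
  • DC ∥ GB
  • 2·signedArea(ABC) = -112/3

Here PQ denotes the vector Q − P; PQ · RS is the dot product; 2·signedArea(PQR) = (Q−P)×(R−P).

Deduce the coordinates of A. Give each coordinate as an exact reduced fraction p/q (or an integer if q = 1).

A = (-19, 70/3)

1. A_x = -19  [CB ∥ AF ∩ BF ∥ CA]
2. A_y = 70/3  [CB ∥ AF ∩ BF ∥ CA]
   → A = (-19, 70/3)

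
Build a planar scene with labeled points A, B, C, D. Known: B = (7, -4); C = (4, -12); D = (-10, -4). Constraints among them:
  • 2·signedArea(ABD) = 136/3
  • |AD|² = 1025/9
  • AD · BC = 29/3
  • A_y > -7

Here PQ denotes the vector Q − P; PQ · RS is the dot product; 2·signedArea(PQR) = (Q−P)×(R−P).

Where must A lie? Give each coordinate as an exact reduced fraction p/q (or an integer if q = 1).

1. A_x = 1/3  [AD · BC = 29/3 ∩ 2·signedArea(ABD) = 136/3]
2. A_y = -20/3  [AD · BC = 29/3 ∩ 2·signedArea(ABD) = 136/3]
   → A = (1/3, -20/3)

A = (1/3, -20/3)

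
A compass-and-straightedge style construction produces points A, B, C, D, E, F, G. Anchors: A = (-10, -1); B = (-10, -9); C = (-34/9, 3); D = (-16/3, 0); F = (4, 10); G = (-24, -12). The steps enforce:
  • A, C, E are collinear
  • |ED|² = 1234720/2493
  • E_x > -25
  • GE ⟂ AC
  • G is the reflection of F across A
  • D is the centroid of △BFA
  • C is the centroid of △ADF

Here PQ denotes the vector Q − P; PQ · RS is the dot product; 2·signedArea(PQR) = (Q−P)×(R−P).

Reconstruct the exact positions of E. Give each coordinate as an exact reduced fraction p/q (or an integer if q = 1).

1. E_x = -6900/277  [A, C, E are collinear ∩ GE ⟂ AC]
2. E_y = -2932/277  [A, C, E are collinear ∩ GE ⟂ AC]
   → E = (-6900/277, -2932/277)

E = (-6900/277, -2932/277)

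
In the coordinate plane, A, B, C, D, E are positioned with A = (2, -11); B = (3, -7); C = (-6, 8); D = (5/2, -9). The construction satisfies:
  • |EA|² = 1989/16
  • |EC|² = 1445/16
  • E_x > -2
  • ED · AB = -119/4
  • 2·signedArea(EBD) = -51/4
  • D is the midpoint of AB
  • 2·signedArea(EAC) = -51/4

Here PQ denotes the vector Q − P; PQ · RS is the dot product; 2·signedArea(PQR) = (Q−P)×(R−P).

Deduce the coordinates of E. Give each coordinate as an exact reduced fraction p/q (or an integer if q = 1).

E = (-7/4, -1/2)

1. E_x = -7/4  [2·signedArea(EBD) = -51/4 ∩ 2·signedArea(EAC) = -51/4]
2. E_y = -1/2  [2·signedArea(EBD) = -51/4 ∩ 2·signedArea(EAC) = -51/4]
   → E = (-7/4, -1/2)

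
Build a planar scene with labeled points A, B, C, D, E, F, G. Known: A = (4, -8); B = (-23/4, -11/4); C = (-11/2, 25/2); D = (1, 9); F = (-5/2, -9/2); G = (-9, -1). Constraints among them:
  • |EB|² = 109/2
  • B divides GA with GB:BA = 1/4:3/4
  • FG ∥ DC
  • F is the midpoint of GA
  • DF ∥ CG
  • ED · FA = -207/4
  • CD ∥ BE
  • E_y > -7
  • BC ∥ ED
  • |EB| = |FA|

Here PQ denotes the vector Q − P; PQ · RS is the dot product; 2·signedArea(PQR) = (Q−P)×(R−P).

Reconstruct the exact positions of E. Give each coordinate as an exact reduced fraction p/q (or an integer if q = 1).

E = (3/4, -25/4)

1. E_x = 3/4  [BC ∥ ED ∩ CD ∥ BE]
2. E_y = -25/4  [BC ∥ ED ∩ CD ∥ BE]
   → E = (3/4, -25/4)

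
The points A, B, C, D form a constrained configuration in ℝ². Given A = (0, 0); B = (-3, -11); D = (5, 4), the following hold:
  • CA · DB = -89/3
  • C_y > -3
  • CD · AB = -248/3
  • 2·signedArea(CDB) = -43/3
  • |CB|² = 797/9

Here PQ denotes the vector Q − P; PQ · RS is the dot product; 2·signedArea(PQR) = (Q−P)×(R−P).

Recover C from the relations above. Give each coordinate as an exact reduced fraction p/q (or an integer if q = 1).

C = (2/3, -7/3)

1. C_x = 2/3  [CA · DB = -89/3 ∩ CD · AB = -248/3]
2. C_y = -7/3  [CA · DB = -89/3 ∩ CD · AB = -248/3]
   → C = (2/3, -7/3)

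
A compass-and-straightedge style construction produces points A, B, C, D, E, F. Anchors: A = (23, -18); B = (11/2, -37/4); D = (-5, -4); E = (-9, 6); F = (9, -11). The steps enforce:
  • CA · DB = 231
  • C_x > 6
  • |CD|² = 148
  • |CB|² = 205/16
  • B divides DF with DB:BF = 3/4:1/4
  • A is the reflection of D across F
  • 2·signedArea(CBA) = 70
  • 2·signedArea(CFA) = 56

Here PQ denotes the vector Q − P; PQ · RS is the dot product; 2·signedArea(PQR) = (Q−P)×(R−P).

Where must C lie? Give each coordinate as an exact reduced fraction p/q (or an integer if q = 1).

1. C_x = 7  [2·signedArea(CBA) = 70 ∩ CA · DB = 231]
2. C_y = -6  [2·signedArea(CBA) = 70 ∩ CA · DB = 231]
   → C = (7, -6)

C = (7, -6)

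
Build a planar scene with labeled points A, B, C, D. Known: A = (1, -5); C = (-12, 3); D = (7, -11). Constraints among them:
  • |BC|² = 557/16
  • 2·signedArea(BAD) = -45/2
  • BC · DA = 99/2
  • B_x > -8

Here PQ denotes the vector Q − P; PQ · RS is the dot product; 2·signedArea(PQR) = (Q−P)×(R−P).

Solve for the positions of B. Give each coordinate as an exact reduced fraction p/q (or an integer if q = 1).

B = (-29/4, -1/2)

1. B_x = -29/4  [BC · DA = 99/2 ∩ 2·signedArea(BAD) = -45/2]
2. B_y = -1/2  [BC · DA = 99/2 ∩ 2·signedArea(BAD) = -45/2]
   → B = (-29/4, -1/2)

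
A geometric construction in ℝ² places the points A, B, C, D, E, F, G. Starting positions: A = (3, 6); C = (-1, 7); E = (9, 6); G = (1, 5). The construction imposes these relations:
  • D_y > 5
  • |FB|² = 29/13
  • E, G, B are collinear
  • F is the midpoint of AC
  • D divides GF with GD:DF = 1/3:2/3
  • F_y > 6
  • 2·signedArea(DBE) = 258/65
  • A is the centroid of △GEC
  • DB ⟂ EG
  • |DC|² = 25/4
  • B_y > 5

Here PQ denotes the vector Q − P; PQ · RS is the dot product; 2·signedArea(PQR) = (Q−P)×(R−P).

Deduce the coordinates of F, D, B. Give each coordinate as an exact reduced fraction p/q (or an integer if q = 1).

1. F_x = 1  [F is the midpoint of AC]
2. F_y = 13/2  [F is the midpoint of AC]
   → F = (1, 13/2)
3. D_x = 1  [D divides GF with GD:DF = 1/3:2/3]
4. D_y = 11/2  [D divides GF with GD:DF = 1/3:2/3]
   → D = (1, 11/2)
5. B_x = 69/65  [E, G, B are collinear ∩ DB ⟂ EG]
6. B_y = 651/130  [E, G, B are collinear ∩ DB ⟂ EG]
   → B = (69/65, 651/130)

B = (69/65, 651/130)
D = (1, 11/2)
F = (1, 13/2)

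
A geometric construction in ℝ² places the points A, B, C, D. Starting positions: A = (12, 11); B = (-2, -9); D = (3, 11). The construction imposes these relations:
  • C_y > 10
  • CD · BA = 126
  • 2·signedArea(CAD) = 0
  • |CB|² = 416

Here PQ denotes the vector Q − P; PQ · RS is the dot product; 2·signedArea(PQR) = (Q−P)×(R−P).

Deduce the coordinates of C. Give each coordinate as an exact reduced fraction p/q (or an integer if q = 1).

1. C_x = -6  [2·signedArea(CAD) = 0 ∩ CD · BA = 126]
2. C_y = 11  [2·signedArea(CAD) = 0 ∩ CD · BA = 126]
   → C = (-6, 11)

C = (-6, 11)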